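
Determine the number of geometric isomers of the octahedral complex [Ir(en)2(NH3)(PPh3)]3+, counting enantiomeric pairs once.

An octahedron has six vertices in three trans pairs; every non-trans pair is cis.
Each en is bidentate and must span two cis positions.
There are 2 geometric isomers: NH3 and PPh3 mutually trans; NH3 and PPh3 mutually cis (chiral).

2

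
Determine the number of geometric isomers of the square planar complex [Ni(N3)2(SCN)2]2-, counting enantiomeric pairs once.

2

A square has two trans pairs of vertices; adjacent vertices are cis.
Working through the distinct placements yields 2 geometric isomers: N3 cis; N3 trans.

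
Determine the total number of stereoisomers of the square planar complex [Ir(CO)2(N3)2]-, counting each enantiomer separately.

In a square planar complex each vertex has one trans partner and two cis neighbours.
Working through the distinct placements yields 2 geometric isomers: CO cis; CO trans.
Each arrangement has an internal mirror plane or centre of symmetry, so none is chiral.

2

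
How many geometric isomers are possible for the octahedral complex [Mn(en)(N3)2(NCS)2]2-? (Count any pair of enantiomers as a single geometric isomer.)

Each en is bidentate and must span two cis positions.
There are 3 geometric isomers: N3 trans, NCS cis; N3 cis, NCS cis (chiral); N3 cis, NCS trans.

3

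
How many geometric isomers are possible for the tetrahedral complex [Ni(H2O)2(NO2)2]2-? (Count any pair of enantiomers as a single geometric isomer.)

1

All four vertices of a tetrahedron are equivalent and mutually adjacent, so cis/trans isomerism cannot arise.
Only one geometric arrangement is possible.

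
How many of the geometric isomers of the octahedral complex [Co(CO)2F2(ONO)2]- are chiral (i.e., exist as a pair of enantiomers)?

1

In an octahedral complex each vertex has one trans partner and four cis neighbours.
There are 5 geometric isomers: CO trans, F trans, ONO trans; CO trans, F cis, ONO cis; CO cis, F cis, ONO trans; CO cis, F cis, ONO cis (chiral); CO cis, F trans, ONO cis.
One of these lacks any improper symmetry element and so occurs as an enantiomeric pair, giving 5 + 1 = 6 stereoisomers in total.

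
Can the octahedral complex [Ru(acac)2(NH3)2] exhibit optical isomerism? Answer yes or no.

Each acac is bidentate and must span two cis positions.
Working through the distinct placements yields 2 geometric isomers: NH3 trans; NH3 cis (chiral).
One of these lacks any improper symmetry element and so occurs as an enantiomeric pair, giving 2 + 1 = 3 stereoisomers in total.

yes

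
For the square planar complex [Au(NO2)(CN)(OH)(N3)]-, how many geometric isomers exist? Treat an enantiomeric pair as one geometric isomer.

Working through the distinct placements yields 3 geometric isomers: (CN/NO2 trans, N3/OH trans); (CN/OH trans, N3/NO2 trans); (CN/N3 trans, NO2/OH trans).

3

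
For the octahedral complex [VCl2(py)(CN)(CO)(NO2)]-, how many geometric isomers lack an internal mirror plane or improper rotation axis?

An octahedron has six vertices in three trans pairs; every non-trans pair is cis.
Placing the ligands in turn and identifying arrangements related by rotation or reflection leaves 9 distinct geometric isomers.
Of these, 6 lack any improper symmetry element and so occur as enantiomeric pairs, giving 9 + 6 = 15 stereoisomers in total.

6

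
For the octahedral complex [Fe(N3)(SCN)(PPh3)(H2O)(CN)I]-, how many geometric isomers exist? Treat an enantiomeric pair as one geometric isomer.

In an octahedral complex each vertex has one trans partner and four cis neighbours.
Systematic enumeration (placing each ligand type in turn and discarding arrangements equivalent by rotation or reflection) gives 15 geometric isomers.

15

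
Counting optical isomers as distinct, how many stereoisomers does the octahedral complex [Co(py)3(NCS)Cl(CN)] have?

In an octahedral complex each vertex has one trans partner and four cis neighbours.
The distinct arrangements are (4 in all): py mer (3 arrangements); py fac (chiral).
One of these lacks any improper symmetry element and so occurs as an enantiomeric pair, giving 4 + 1 = 5 stereoisomers in total.

5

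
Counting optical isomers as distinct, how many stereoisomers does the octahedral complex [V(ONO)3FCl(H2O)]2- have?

In an octahedral complex each vertex has one trans partner and four cis neighbours.
Systematic placement gives 4 geometric isomers: ONO mer (3 arrangements); ONO fac (chiral).
One of these lacks any improper symmetry element and so occurs as an enantiomeric pair, giving 4 + 1 = 5 stereoisomers in total.

5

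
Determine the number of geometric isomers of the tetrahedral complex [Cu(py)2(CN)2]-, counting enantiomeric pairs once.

In a tetrahedral complex all four positions are equivalent and every pair of ligands is adjacent — there is no cis/trans distinction.
Only one geometric arrangement is possible.

1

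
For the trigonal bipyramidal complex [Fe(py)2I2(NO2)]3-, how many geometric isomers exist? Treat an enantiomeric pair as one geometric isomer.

5

A trigonal bipyramid has two axial and three equatorial sites, which are chemically inequivalent.
Placing the ligands in turn and identifying arrangements related by rotation or reflection leaves 5 distinct geometric isomers.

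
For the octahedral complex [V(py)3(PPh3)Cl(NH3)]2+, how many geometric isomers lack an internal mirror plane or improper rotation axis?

Systematic placement gives 4 geometric isomers: py mer (3 arrangements); py fac (chiral).
One of these lacks any improper symmetry element and so occurs as an enantiomeric pair, giving 4 + 1 = 5 stereoisomers in total.

1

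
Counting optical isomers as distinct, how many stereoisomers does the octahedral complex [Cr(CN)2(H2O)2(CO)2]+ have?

6

In an octahedral complex each vertex has one trans partner and four cis neighbours.
Working through the distinct placements yields 5 geometric isomers: CN trans, H2O trans, CO trans; CN trans, H2O cis, CO cis; CN cis, H2O trans, CO cis; CN cis, H2O cis, CO cis (chiral); CN cis, H2O cis, CO trans.
One of these lacks any improper symmetry element and so occurs as an enantiomeric pair, giving 5 + 1 = 6 stereoisomers in total.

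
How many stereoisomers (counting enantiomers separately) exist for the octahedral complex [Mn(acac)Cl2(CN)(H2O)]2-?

Each acac is bidentate and must span two cis positions.
Systematic placement gives 4 geometric isomers: Cl cis (3 arrangements, 2 chiral); Cl trans.
Of these, 2 lack any improper symmetry element and so occur as enantiomeric pairs, giving 4 + 2 = 6 stereoisomers in total.

6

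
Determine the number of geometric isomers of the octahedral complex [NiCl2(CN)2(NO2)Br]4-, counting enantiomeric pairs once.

6

The six octahedral sites form three mutually perpendicular trans pairs.
The distinct arrangements are (6 in all): Cl cis, CN cis (3 arrangements, 2 chiral); Cl trans, CN cis; Cl cis, CN trans; Cl trans, CN trans.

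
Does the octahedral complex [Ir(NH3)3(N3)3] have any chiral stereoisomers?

no

An octahedron has six vertices in three trans pairs; every non-trans pair is cis.
Working through the distinct placements yields 2 geometric isomers: NH3 mer; NH3 fac.
Each arrangement has an internal mirror plane or centre of symmetry, so none is chiral.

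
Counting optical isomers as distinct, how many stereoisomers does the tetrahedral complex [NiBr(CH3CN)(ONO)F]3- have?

2

In a tetrahedral complex all four positions are equivalent and every pair of ligands is adjacent — there is no cis/trans distinction.
Only one geometric arrangement is possible; it has no improper symmetry element, so it exists as a pair of enantiomers (2 stereoisomers).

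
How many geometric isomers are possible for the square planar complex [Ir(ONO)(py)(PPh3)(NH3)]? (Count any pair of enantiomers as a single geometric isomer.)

Working through the distinct placements yields 3 geometric isomers: (NH3/PPh3 trans, ONO/py trans); (NH3/py trans, ONO/PPh3 trans); (NH3/ONO trans, PPh3/py trans).

3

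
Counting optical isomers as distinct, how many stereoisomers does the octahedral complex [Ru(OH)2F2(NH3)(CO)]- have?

There are 6 geometric isomers: OH trans, F cis; OH cis, F cis (3 arrangements, 2 chiral); OH trans, F trans; OH cis, F trans.
Of these, 2 lack any improper symmetry element and so occur as enantiomeric pairs, giving 6 + 2 = 8 stereoisomers in total.

8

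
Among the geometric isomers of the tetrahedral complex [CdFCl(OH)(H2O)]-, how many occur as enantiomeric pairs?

1

All four vertices of a tetrahedron are equivalent and mutually adjacent, so cis/trans isomerism cannot arise.
Only one geometric arrangement is possible; it has no improper symmetry element, so it exists as a pair of enantiomers (2 stereoisomers).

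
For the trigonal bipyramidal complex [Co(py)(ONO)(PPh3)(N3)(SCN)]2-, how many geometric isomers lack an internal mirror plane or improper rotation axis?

In a trigonal bipyramid the two axial positions differ from the three equatorial ones.
Placing the ligands in turn and identifying arrangements related by rotation or reflection leaves 10 distinct geometric isomers.
Of these, 10 lack any improper symmetry element and so occur as enantiomeric pairs, giving 10 + 10 = 20 stereoisomers in total.

10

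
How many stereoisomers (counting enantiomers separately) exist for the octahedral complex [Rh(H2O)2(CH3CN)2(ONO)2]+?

An octahedron has six vertices in three trans pairs; every non-trans pair is cis.
There are 5 geometric isomers: H2O trans, CH3CN trans, ONO trans; H2O cis, CH3CN trans, ONO cis; H2O cis, CH3CN cis, ONO trans; H2O cis, CH3CN cis, ONO cis (chiral); H2O trans, CH3CN cis, ONO cis.
One of these lacks any improper symmetry element and so occurs as an enantiomeric pair, giving 5 + 1 = 6 stereoisomers in total.

6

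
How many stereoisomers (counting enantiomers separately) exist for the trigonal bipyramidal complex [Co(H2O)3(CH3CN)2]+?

In a trigonal bipyramid the two axial positions differ from the three equatorial ones.
Systematic placement gives 3 geometric isomers: CH3CN both axial; CH3CN one axial, one equatorial; CH3CN both equatorial.
Each arrangement has an internal mirror plane or centre of symmetry, so none is chiral.

3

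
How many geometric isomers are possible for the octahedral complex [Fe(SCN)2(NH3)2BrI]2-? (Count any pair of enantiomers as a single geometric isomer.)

Systematic placement gives 6 geometric isomers: SCN trans, NH3 trans; SCN cis, NH3 cis (3 arrangements, 2 chiral); SCN trans, NH3 cis; SCN cis, NH3 trans.

6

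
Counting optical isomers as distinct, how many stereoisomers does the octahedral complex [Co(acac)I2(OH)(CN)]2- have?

6

The six octahedral sites form three mutually perpendicular trans pairs.
Each acac is bidentate and must span two cis positions.
Working through the distinct placements yields 4 geometric isomers: I cis (3 arrangements, 2 chiral); I trans.
Of these, 2 lack any improper symmetry element and so occur as enantiomeric pairs, giving 4 + 2 = 6 stereoisomers in total.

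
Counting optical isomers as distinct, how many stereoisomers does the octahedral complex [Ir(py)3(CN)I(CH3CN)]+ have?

5

In an octahedral complex each vertex has one trans partner and four cis neighbours.
There are 4 geometric isomers: py mer (3 arrangements); py fac (chiral).
One of these lacks any improper symmetry element and so occurs as an enantiomeric pair, giving 4 + 1 = 5 stereoisomers in total.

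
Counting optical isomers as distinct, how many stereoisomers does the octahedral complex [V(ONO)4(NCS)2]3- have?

In an octahedral complex each vertex has one trans partner and four cis neighbours.
Working through the distinct placements yields 2 geometric isomers: NCS trans; NCS cis.
Each arrangement has an internal mirror plane or centre of symmetry, so none is chiral.

2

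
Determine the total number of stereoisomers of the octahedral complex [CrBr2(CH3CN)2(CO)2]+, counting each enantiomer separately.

The six octahedral sites form three mutually perpendicular trans pairs.
Systematic placement gives 5 geometric isomers: Br trans, CH3CN trans, CO trans; Br trans, CH3CN cis, CO cis; Br cis, CH3CN cis, CO trans; Br cis, CH3CN cis, CO cis (chiral); Br cis, CH3CN trans, CO cis.
One of these lacks any improper symmetry element and so occurs as an enantiomeric pair, giving 5 + 1 = 6 stereoisomers in total.

6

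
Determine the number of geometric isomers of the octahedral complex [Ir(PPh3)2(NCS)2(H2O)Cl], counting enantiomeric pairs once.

6

An octahedron has six vertices in three trans pairs; every non-trans pair is cis.
Systematic placement gives 6 geometric isomers: PPh3 trans, NCS trans; PPh3 cis, NCS cis (3 arrangements, 2 chiral); PPh3 trans, NCS cis; PPh3 cis, NCS trans.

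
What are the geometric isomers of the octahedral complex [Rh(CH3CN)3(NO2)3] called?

fac and mer

The six octahedral sites form three mutually perpendicular trans pairs.
Systematic placement gives 2 geometric isomers: CH3CN mer; CH3CN fac.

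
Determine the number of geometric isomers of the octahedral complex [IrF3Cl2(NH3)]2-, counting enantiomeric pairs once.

In an octahedral complex each vertex has one trans partner and four cis neighbours.
There are 3 geometric isomers: F mer, Cl trans; F fac, Cl cis; F mer, Cl cis.

3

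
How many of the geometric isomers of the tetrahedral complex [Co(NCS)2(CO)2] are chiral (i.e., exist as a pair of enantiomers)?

0

Only one geometric arrangement is possible.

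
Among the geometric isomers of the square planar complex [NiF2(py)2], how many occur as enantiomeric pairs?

A square has two trans pairs of vertices; adjacent vertices are cis.
There are 2 geometric isomers: F cis; F trans.
Each arrangement has an internal mirror plane or centre of symmetry, so none is chiral.

0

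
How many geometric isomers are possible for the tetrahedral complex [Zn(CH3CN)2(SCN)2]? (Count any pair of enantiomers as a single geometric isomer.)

1

Only one geometric arrangement is possible.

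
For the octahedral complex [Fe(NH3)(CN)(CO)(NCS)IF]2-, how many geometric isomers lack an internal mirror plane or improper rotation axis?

The six octahedral sites form three mutually perpendicular trans pairs.
Systematic enumeration (placing each ligand type in turn and discarding arrangements equivalent by rotation or reflection) gives 15 geometric isomers.
Of these, 15 lack any improper symmetry element and so occur as enantiomeric pairs, giving 15 + 15 = 30 stereoisomers in total.

15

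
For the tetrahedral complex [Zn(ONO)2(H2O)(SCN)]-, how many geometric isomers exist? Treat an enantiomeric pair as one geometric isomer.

1

All four vertices of a tetrahedron are equivalent and mutually adjacent, so cis/trans isomerism cannot arise.
Only one geometric arrangement is possible.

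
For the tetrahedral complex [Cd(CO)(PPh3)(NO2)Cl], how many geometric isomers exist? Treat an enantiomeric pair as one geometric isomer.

1

In a tetrahedral complex all four positions are equivalent and every pair of ligands is adjacent — there is no cis/trans distinction.
Only one geometric arrangement is possible; it has no improper symmetry element, so it exists as a pair of enantiomers (2 stereoisomers).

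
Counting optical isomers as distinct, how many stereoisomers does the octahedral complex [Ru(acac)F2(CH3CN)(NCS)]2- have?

In an octahedral complex each vertex has one trans partner and four cis neighbours.
Each acac is bidentate and must span two cis positions.
There are 4 geometric isomers: F cis (3 arrangements, 2 chiral); F trans.
Of these, 2 lack any improper symmetry element and so occur as enantiomeric pairs, giving 4 + 2 = 6 stereoisomers in total.

6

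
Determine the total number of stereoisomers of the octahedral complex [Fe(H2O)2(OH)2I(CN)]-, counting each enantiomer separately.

8

The six octahedral sites form three mutually perpendicular trans pairs.
Systematic placement gives 6 geometric isomers: H2O cis, OH trans; H2O cis, OH cis (3 arrangements, 2 chiral); H2O trans, OH trans; H2O trans, OH cis.
Of these, 2 lack any improper symmetry element and so occur as enantiomeric pairs, giving 6 + 2 = 8 stereoisomers in total.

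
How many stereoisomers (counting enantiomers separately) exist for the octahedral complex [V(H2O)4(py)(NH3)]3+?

An octahedron has six vertices in three trans pairs; every non-trans pair is cis.
There are 2 geometric isomers: py and NH3 mutually trans; py and NH3 mutually cis.
Each arrangement has an internal mirror plane or centre of symmetry, so none is chiral.

2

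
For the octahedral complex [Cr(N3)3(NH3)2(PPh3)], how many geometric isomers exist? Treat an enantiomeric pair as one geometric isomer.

3

Working through the distinct placements yields 3 geometric isomers: N3 mer, NH3 cis; N3 mer, NH3 trans; N3 fac, NH3 cis.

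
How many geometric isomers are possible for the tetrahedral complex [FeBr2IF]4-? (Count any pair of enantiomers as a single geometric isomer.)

In a tetrahedral complex all four positions are equivalent and every pair of ligands is adjacent — there is no cis/trans distinction.
Only one geometric arrangement is possible.

1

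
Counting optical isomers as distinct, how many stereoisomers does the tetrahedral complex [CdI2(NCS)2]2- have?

1

Only one geometric arrangement is possible.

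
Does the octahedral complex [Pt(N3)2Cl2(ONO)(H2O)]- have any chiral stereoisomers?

yes

In an octahedral complex each vertex has one trans partner and four cis neighbours.
Working through the distinct placements yields 6 geometric isomers: N3 cis, Cl trans; N3 trans, Cl trans; N3 cis, Cl cis (3 arrangements, 2 chiral); N3 trans, Cl cis.
Of these, 2 lack any improper symmetry element and so occur as enantiomeric pairs, giving 6 + 2 = 8 stereoisomers in total.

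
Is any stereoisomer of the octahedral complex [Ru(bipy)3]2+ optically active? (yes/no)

yes

An octahedron has six vertices in three trans pairs; every non-trans pair is cis.
Each bipy is bidentate and must span two cis positions.
Only one geometric arrangement is possible; it has no improper symmetry element, so it exists as a pair of enantiomers (2 stereoisomers).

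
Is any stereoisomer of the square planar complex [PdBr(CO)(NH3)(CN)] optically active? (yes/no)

In a square planar complex each vertex has one trans partner and two cis neighbours.
Systematic placement gives 3 geometric isomers: (Br/CO trans, CN/NH3 trans); (Br/NH3 trans, CN/CO trans); (Br/CN trans, CO/NH3 trans).
Each arrangement has an internal mirror plane or centre of symmetry, so none is chiral.

no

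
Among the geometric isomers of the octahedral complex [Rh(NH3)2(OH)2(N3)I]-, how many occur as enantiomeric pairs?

2

An octahedron has six vertices in three trans pairs; every non-trans pair is cis.
There are 6 geometric isomers: NH3 trans, OH trans; NH3 cis, OH cis (3 arrangements, 2 chiral); NH3 cis, OH trans; NH3 trans, OH cis.
Of these, 2 lack any improper symmetry element and so occur as enantiomeric pairs, giving 6 + 2 = 8 stereoisomers in total.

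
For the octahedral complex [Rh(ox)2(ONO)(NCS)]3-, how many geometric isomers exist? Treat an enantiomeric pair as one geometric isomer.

The six octahedral sites form three mutually perpendicular trans pairs.
Each ox is bidentate and must span two cis positions.
Systematic placement gives 2 geometric isomers: ONO and NCS mutually trans; ONO and NCS mutually cis (chiral).

2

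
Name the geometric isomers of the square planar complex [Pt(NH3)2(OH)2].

cis and trans

In a square planar complex each vertex has one trans partner and two cis neighbours.
There are 2 geometric isomers: NH3 cis; NH3 trans.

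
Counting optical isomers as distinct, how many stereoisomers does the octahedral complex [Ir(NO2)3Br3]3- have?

The six octahedral sites form three mutually perpendicular trans pairs.
The distinct arrangements are (2 in all): NO2 mer; NO2 fac.
Each arrangement has an internal mirror plane or centre of symmetry, so none is chiral.

2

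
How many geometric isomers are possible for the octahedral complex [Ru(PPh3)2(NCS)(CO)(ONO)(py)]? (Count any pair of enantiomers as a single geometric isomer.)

9

In an octahedral complex each vertex has one trans partner and four cis neighbours.
Systematic enumeration (placing each ligand type in turn and discarding arrangements equivalent by rotation or reflection) gives 9 geometric isomers.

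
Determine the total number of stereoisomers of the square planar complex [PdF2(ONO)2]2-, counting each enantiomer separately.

In a square planar complex each vertex has one trans partner and two cis neighbours.
There are 2 geometric isomers: F cis; F trans.
Each arrangement has an internal mirror plane or centre of symmetry, so none is chiral.

2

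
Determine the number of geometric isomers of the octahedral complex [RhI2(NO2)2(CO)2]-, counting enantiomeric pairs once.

Systematic placement gives 5 geometric isomers: I trans, NO2 trans, CO trans; I cis, NO2 cis, CO trans; I cis, NO2 trans, CO cis; I cis, NO2 cis, CO cis (chiral); I trans, NO2 cis, CO cis.

5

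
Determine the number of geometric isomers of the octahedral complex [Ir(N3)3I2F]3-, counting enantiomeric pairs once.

3

In an octahedral complex each vertex has one trans partner and four cis neighbours.
The distinct arrangements are (3 in all): N3 mer, I cis; N3 mer, I trans; N3 fac, I cis.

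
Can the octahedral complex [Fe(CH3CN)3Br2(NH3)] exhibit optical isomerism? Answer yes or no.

no

An octahedron has six vertices in three trans pairs; every non-trans pair is cis.
There are 3 geometric isomers: CH3CN mer, Br trans; CH3CN fac, Br cis; CH3CN mer, Br cis.
Each arrangement has an internal mirror plane or centre of symmetry, so none is chiral.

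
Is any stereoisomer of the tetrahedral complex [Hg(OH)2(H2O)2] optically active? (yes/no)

All four vertices of a tetrahedron are equivalent and mutually adjacent, so cis/trans isomerism cannot arise.
Only one geometric arrangement is possible.

no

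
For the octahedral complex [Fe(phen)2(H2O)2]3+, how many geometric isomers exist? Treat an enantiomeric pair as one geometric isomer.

The six octahedral sites form three mutually perpendicular trans pairs.
Each phen is bidentate and must span two cis positions.
Systematic placement gives 2 geometric isomers: H2O trans; H2O cis (chiral).

2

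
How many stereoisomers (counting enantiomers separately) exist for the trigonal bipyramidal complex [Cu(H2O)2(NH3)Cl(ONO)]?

10

A trigonal bipyramid has two axial and three equatorial sites, which are chemically inequivalent.
Systematic enumeration (placing each ligand type in turn and discarding arrangements equivalent by rotation or reflection) gives 7 geometric isomers.
Of these, 3 lack any improper symmetry element and so occur as enantiomeric pairs, giving 7 + 3 = 10 stereoisomers in total.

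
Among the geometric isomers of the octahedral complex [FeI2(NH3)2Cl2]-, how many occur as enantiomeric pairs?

Systematic placement gives 5 geometric isomers: I trans, NH3 trans, Cl trans; I cis, NH3 cis, Cl trans; I cis, NH3 trans, Cl cis; I cis, NH3 cis, Cl cis (chiral); I trans, NH3 cis, Cl cis.
One of these lacks any improper symmetry element and so occurs as an enantiomeric pair, giving 5 + 1 = 6 stereoisomers in total.

1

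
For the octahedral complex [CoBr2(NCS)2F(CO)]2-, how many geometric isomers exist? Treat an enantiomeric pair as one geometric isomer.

An octahedron has six vertices in three trans pairs; every non-trans pair is cis.
The distinct arrangements are (6 in all): Br trans, NCS trans; Br trans, NCS cis; Br cis, NCS trans; Br cis, NCS cis (3 arrangements, 2 chiral).

6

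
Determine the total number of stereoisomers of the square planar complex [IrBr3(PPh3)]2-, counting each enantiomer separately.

1

A square has two trans pairs of vertices; adjacent vertices are cis.
Only one geometric arrangement is possible.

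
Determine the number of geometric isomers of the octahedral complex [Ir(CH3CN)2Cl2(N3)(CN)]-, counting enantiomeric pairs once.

6

An octahedron has six vertices in three trans pairs; every non-trans pair is cis.
The distinct arrangements are (6 in all): CH3CN trans, Cl cis; CH3CN trans, Cl trans; CH3CN cis, Cl cis (3 arrangements, 2 chiral); CH3CN cis, Cl trans.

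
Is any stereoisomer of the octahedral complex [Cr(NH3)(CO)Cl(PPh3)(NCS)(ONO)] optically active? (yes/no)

The six octahedral sites form three mutually perpendicular trans pairs.
Exhaustive case analysis gives 15 geometric isomers.
Of these, 15 lack any improper symmetry element and so occur as enantiomeric pairs, giving 15 + 15 = 30 stereoisomers in total.

yes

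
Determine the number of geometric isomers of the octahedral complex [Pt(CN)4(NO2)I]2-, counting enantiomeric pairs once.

In an octahedral complex each vertex has one trans partner and four cis neighbours.
Systematic placement gives 2 geometric isomers: NO2 and I mutually trans; NO2 and I mutually cis.

2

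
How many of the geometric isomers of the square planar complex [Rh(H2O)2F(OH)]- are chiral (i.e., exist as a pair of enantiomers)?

In a square planar complex each vertex has one trans partner and two cis neighbours.
There are 2 geometric isomers: H2O cis; H2O trans.
Each arrangement has an internal mirror plane or centre of symmetry, so none is chiral.

0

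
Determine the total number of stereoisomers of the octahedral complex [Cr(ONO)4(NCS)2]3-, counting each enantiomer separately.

2

In an octahedral complex each vertex has one trans partner and four cis neighbours.
Working through the distinct placements yields 2 geometric isomers: NCS trans; NCS cis.
Each arrangement has an internal mirror plane or centre of symmetry, so none is chiral.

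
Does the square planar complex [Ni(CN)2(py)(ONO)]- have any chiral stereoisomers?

no

In a square planar complex each vertex has one trans partner and two cis neighbours.
Working through the distinct placements yields 2 geometric isomers: CN cis; CN trans.
Each arrangement has an internal mirror plane or centre of symmetry, so none is chiral.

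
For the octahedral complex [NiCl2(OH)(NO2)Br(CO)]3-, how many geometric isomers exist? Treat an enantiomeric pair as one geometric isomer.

Exhaustive case analysis gives 9 geometric isomers.

9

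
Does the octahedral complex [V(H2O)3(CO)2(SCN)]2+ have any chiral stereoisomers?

Systematic placement gives 3 geometric isomers: H2O mer, CO trans; H2O fac, CO cis; H2O mer, CO cis.
Each arrangement has an internal mirror plane or centre of symmetry, so none is chiral.

no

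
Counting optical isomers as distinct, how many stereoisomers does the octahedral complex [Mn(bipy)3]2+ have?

An octahedron has six vertices in three trans pairs; every non-trans pair is cis.
Each bipy is bidentate and must span two cis positions.
Only one geometric arrangement is possible; it has no improper symmetry element, so it exists as a pair of enantiomers (2 stereoisomers).

2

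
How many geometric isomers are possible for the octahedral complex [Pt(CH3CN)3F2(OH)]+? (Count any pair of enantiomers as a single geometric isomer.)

3

The six octahedral sites form three mutually perpendicular trans pairs.
There are 3 geometric isomers: CH3CN mer, F cis; CH3CN mer, F trans; CH3CN fac, F cis.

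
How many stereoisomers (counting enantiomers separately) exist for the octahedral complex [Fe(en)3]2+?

Each en is bidentate and must span two cis positions.
Only one geometric arrangement is possible; it has no improper symmetry element, so it exists as a pair of enantiomers (2 stereoisomers).

2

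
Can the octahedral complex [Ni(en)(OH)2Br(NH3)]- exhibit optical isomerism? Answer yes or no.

In an octahedral complex each vertex has one trans partner and four cis neighbours.
Each en is bidentate and must span two cis positions.
The distinct arrangements are (4 in all): OH cis (3 arrangements, 2 chiral); OH trans.
Of these, 2 lack any improper symmetry element and so occur as enantiomeric pairs, giving 4 + 2 = 6 stereoisomers in total.

yes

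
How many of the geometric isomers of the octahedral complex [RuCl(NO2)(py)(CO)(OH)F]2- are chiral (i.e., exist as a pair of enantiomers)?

An octahedron has six vertices in three trans pairs; every non-trans pair is cis.
Systematic enumeration (placing each ligand type in turn and discarding arrangements equivalent by rotation or reflection) gives 15 geometric isomers.
Of these, 15 lack any improper symmetry element and so occur as enantiomeric pairs, giving 15 + 15 = 30 stereoisomers in total.

15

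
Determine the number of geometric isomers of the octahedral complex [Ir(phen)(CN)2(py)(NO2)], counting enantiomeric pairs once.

In an octahedral complex each vertex has one trans partner and four cis neighbours.
Each phen is bidentate and must span two cis positions.
Working through the distinct placements yields 4 geometric isomers: CN trans; CN cis (3 arrangements, 2 chiral).

4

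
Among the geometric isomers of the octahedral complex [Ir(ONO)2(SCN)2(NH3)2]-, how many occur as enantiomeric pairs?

1

The six octahedral sites form three mutually perpendicular trans pairs.
Working through the distinct placements yields 5 geometric isomers: ONO trans, SCN trans, NH3 trans; ONO cis, SCN cis, NH3 trans; ONO cis, SCN trans, NH3 cis; ONO cis, SCN cis, NH3 cis (chiral); ONO trans, SCN cis, NH3 cis.
One of these lacks any improper symmetry element and so occurs as an enantiomeric pair, giving 5 + 1 = 6 stereoisomers in total.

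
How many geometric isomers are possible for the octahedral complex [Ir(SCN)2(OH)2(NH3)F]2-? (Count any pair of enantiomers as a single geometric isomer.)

In an octahedral complex each vertex has one trans partner and four cis neighbours.
The distinct arrangements are (6 in all): SCN trans, OH trans; SCN cis, OH cis (3 arrangements, 2 chiral); SCN trans, OH cis; SCN cis, OH trans.

6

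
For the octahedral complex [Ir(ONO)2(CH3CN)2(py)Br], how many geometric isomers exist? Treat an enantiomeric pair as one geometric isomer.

6

An octahedron has six vertices in three trans pairs; every non-trans pair is cis.
There are 6 geometric isomers: ONO cis, CH3CN cis (3 arrangements, 2 chiral); ONO trans, CH3CN cis; ONO cis, CH3CN trans; ONO trans, CH3CN trans.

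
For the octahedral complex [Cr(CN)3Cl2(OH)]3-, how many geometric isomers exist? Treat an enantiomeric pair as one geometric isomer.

3

The distinct arrangements are (3 in all): CN mer, Cl cis; CN mer, Cl trans; CN fac, Cl cis.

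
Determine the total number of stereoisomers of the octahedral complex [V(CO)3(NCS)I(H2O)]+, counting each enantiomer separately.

5

In an octahedral complex each vertex has one trans partner and four cis neighbours.
Working through the distinct placements yields 4 geometric isomers: CO mer (3 arrangements); CO fac (chiral).
One of these lacks any improper symmetry element and so occurs as an enantiomeric pair, giving 4 + 1 = 5 stereoisomers in total.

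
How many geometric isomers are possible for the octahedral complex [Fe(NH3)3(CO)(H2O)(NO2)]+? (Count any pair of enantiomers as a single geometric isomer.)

The six octahedral sites form three mutually perpendicular trans pairs.
There are 4 geometric isomers: NH3 mer (3 arrangements); NH3 fac (chiral).

4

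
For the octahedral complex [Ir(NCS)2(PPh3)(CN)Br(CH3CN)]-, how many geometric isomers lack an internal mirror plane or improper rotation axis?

6

An octahedron has six vertices in three trans pairs; every non-trans pair is cis.
Systematic enumeration (placing each ligand type in turn and discarding arrangements equivalent by rotation or reflection) gives 9 geometric isomers.
Of these, 6 lack any improper symmetry element and so occur as enantiomeric pairs, giving 9 + 6 = 15 stereoisomers in total.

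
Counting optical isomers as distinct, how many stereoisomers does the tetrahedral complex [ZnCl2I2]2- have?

All four vertices of a tetrahedron are equivalent and mutually adjacent, so cis/trans isomerism cannot arise.
Only one geometric arrangement is possible.

1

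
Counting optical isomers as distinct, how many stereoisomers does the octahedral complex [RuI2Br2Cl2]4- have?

The six octahedral sites form three mutually perpendicular trans pairs.
There are 5 geometric isomers: I trans, Br trans, Cl trans; I cis, Br trans, Cl cis; I trans, Br cis, Cl cis; I cis, Br cis, Cl cis (chiral); I cis, Br cis, Cl trans.
One of these lacks any improper symmetry element and so occurs as an enantiomeric pair, giving 5 + 1 = 6 stereoisomers in total.

6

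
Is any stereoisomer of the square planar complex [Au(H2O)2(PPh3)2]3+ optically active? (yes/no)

no

In a square planar complex each vertex has one trans partner and two cis neighbours.
Working through the distinct placements yields 2 geometric isomers: H2O cis; H2O trans.
Each arrangement has an internal mirror plane or centre of symmetry, so none is chiral.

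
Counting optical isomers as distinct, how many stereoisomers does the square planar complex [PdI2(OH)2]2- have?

The distinct arrangements are (2 in all): I cis; I trans.
Each arrangement has an internal mirror plane or centre of symmetry, so none is chiral.

2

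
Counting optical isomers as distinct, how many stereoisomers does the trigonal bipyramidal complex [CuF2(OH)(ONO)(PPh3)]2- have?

10

In a trigonal bipyramid the two axial positions differ from the three equatorial ones.
Systematic enumeration (placing each ligand type in turn and discarding arrangements equivalent by rotation or reflection) gives 7 geometric isomers.
Of these, 3 lack any improper symmetry element and so occur as enantiomeric pairs, giving 7 + 3 = 10 stereoisomers in total.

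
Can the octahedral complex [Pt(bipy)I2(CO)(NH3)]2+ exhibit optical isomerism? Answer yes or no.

The six octahedral sites form three mutually perpendicular trans pairs.
Each bipy is bidentate and must span two cis positions.
Working through the distinct placements yields 4 geometric isomers: I cis (3 arrangements, 2 chiral); I trans.
Of these, 2 lack any improper symmetry element and so occur as enantiomeric pairs, giving 4 + 2 = 6 stereoisomers in total.

yes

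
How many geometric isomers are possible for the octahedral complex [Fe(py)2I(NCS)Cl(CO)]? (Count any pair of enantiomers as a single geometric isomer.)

9

The six octahedral sites form three mutually perpendicular trans pairs.
Exhaustive case analysis gives 9 geometric isomers.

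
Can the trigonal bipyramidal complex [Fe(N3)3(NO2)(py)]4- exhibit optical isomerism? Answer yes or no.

A trigonal bipyramid has two axial and three equatorial sites, which are chemically inequivalent.
There are 4 geometric isomers: NO2 equatorial, py equatorial; NO2 axial, py equatorial; NO2 equatorial, py axial; NO2 axial, py axial.
Each arrangement has an internal mirror plane or centre of symmetry, so none is chiral.

no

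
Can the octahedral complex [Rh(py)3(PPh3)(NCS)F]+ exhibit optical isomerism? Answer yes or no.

In an octahedral complex each vertex has one trans partner and four cis neighbours.
Systematic placement gives 4 geometric isomers: py mer (3 arrangements); py fac (chiral).
One of these lacks any improper symmetry element and so occurs as an enantiomeric pair, giving 4 + 1 = 5 stereoisomers in total.

yes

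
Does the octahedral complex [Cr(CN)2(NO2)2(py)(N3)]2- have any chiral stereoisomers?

yes

There are 6 geometric isomers: CN trans, NO2 cis; CN trans, NO2 trans; CN cis, NO2 cis (3 arrangements, 2 chiral); CN cis, NO2 trans.
Of these, 2 lack any improper symmetry element and so occur as enantiomeric pairs, giving 6 + 2 = 8 stereoisomers in total.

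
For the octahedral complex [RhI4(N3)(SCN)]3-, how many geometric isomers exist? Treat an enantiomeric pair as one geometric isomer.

In an octahedral complex each vertex has one trans partner and four cis neighbours.
Systematic placement gives 2 geometric isomers: N3 and SCN mutually trans; N3 and SCN mutually cis.

2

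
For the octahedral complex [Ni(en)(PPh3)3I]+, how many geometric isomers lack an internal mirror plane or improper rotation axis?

The six octahedral sites form three mutually perpendicular trans pairs.
Each en is bidentate and must span two cis positions.
There are 2 geometric isomers: PPh3 fac; PPh3 mer.
Each arrangement has an internal mirror plane or centre of symmetry, so none is chiral.

0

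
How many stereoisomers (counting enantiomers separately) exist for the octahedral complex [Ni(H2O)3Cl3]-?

Working through the distinct placements yields 2 geometric isomers: H2O mer; H2O fac.
Each arrangement has an internal mirror plane or centre of symmetry, so none is chiral.

2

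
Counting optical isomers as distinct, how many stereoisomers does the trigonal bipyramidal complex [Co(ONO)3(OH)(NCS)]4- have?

In a trigonal bipyramid the two axial positions differ from the three equatorial ones.
The distinct arrangements are (4 in all): OH axial, NCS axial; OH equatorial, NCS axial; OH axial, NCS equatorial; OH equatorial, NCS equatorial.
Each arrangement has an internal mirror plane or centre of symmetry, so none is chiral.

4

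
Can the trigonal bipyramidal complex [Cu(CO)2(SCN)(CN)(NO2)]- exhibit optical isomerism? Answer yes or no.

yes

A trigonal bipyramid has two axial and three equatorial sites, which are chemically inequivalent.
Placing the ligands in turn and identifying arrangements related by rotation or reflection leaves 7 distinct geometric isomers.
Of these, 3 lack any improper symmetry element and so occur as enantiomeric pairs, giving 7 + 3 = 10 stereoisomers in total.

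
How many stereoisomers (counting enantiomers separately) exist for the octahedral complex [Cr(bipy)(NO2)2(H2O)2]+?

4

The six octahedral sites form three mutually perpendicular trans pairs.
Each bipy is bidentate and must span two cis positions.
The distinct arrangements are (3 in all): NO2 cis, H2O trans; NO2 cis, H2O cis (chiral); NO2 trans, H2O cis.
One of these lacks any improper symmetry element and so occurs as an enantiomeric pair, giving 3 + 1 = 4 stereoisomers in total.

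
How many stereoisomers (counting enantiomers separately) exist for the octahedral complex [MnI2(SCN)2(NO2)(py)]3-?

There are 6 geometric isomers: I trans, SCN cis; I trans, SCN trans; I cis, SCN cis (3 arrangements, 2 chiral); I cis, SCN trans.
Of these, 2 lack any improper symmetry element and so occur as enantiomeric pairs, giving 6 + 2 = 8 stereoisomers in total.

8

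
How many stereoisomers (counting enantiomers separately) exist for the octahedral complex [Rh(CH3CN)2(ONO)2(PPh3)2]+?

In an octahedral complex each vertex has one trans partner and four cis neighbours.
Systematic placement gives 5 geometric isomers: CH3CN trans, ONO trans, PPh3 trans; CH3CN trans, ONO cis, PPh3 cis; CH3CN cis, ONO cis, PPh3 trans; CH3CN cis, ONO cis, PPh3 cis (chiral); CH3CN cis, ONO trans, PPh3 cis.
One of these lacks any improper symmetry element and so occurs as an enantiomeric pair, giving 5 + 1 = 6 stereoisomers in total.

6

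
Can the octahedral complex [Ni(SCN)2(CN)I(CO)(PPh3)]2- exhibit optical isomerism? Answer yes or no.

yes

Systematic enumeration (placing each ligand type in turn and discarding arrangements equivalent by rotation or reflection) gives 9 geometric isomers.
Of these, 6 lack any improper symmetry element and so occur as enantiomeric pairs, giving 9 + 6 = 15 stereoisomers in total.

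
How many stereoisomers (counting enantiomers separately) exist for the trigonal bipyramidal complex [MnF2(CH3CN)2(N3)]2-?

6

A trigonal bipyramid has two axial and three equatorial sites, which are chemically inequivalent.
Exhaustive case analysis gives 5 geometric isomers.
One of these lacks any improper symmetry element and so occurs as an enantiomeric pair, giving 5 + 1 = 6 stereoisomers in total.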